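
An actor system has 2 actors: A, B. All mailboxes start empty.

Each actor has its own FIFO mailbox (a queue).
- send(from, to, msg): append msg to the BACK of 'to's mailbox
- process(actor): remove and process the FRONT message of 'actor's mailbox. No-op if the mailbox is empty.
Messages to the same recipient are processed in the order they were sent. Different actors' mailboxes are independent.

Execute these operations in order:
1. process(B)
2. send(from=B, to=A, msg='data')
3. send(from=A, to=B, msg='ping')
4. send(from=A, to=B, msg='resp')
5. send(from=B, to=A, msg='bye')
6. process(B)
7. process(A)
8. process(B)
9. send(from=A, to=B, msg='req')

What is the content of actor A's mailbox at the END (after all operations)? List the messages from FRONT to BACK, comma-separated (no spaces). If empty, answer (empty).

After 1 (process(B)): A:[] B:[]
After 2 (send(from=B, to=A, msg='data')): A:[data] B:[]
After 3 (send(from=A, to=B, msg='ping')): A:[data] B:[ping]
After 4 (send(from=A, to=B, msg='resp')): A:[data] B:[ping,resp]
After 5 (send(from=B, to=A, msg='bye')): A:[data,bye] B:[ping,resp]
After 6 (process(B)): A:[data,bye] B:[resp]
After 7 (process(A)): A:[bye] B:[resp]
After 8 (process(B)): A:[bye] B:[]
After 9 (send(from=A, to=B, msg='req')): A:[bye] B:[req]

Answer: bye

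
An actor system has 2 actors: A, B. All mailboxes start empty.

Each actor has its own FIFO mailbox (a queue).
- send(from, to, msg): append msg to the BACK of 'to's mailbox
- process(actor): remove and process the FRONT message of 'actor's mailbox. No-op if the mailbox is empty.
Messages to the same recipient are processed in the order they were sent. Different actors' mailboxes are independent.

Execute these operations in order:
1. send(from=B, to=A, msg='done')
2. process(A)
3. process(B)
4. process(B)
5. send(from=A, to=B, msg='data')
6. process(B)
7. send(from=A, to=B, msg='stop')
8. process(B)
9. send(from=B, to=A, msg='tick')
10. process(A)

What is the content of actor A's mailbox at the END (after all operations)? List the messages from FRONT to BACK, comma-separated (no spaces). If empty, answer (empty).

Answer: (empty)

Derivation:
After 1 (send(from=B, to=A, msg='done')): A:[done] B:[]
After 2 (process(A)): A:[] B:[]
After 3 (process(B)): A:[] B:[]
After 4 (process(B)): A:[] B:[]
After 5 (send(from=A, to=B, msg='data')): A:[] B:[data]
After 6 (process(B)): A:[] B:[]
After 7 (send(from=A, to=B, msg='stop')): A:[] B:[stop]
After 8 (process(B)): A:[] B:[]
After 9 (send(from=B, to=A, msg='tick')): A:[tick] B:[]
After 10 (process(A)): A:[] B:[]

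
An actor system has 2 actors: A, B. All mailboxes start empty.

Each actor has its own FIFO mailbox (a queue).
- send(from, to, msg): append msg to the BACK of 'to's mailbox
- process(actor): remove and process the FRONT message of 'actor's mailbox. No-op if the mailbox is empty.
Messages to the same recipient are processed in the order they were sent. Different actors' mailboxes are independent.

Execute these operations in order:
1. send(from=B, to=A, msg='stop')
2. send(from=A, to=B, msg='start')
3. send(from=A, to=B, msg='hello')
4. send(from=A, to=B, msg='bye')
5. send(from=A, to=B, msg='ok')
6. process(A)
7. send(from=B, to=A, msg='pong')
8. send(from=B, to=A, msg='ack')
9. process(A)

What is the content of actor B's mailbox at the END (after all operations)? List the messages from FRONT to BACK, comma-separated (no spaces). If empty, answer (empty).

After 1 (send(from=B, to=A, msg='stop')): A:[stop] B:[]
After 2 (send(from=A, to=B, msg='start')): A:[stop] B:[start]
After 3 (send(from=A, to=B, msg='hello')): A:[stop] B:[start,hello]
After 4 (send(from=A, to=B, msg='bye')): A:[stop] B:[start,hello,bye]
After 5 (send(from=A, to=B, msg='ok')): A:[stop] B:[start,hello,bye,ok]
After 6 (process(A)): A:[] B:[start,hello,bye,ok]
After 7 (send(from=B, to=A, msg='pong')): A:[pong] B:[start,hello,bye,ok]
After 8 (send(from=B, to=A, msg='ack')): A:[pong,ack] B:[start,hello,bye,ok]
After 9 (process(A)): A:[ack] B:[start,hello,bye,ok]

Answer: start,hello,bye,ok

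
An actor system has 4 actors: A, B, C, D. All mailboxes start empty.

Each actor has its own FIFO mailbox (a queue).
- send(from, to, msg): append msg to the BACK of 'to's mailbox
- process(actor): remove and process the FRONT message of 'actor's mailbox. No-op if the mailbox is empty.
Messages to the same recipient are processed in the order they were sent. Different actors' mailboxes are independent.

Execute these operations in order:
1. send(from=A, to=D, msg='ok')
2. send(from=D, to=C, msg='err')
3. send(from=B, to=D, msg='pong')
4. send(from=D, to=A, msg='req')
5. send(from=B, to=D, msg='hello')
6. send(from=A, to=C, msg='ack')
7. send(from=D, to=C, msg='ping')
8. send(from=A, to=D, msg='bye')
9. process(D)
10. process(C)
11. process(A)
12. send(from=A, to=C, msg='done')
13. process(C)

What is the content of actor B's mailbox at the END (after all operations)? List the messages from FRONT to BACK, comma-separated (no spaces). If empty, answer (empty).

Answer: (empty)

Derivation:
After 1 (send(from=A, to=D, msg='ok')): A:[] B:[] C:[] D:[ok]
After 2 (send(from=D, to=C, msg='err')): A:[] B:[] C:[err] D:[ok]
After 3 (send(from=B, to=D, msg='pong')): A:[] B:[] C:[err] D:[ok,pong]
After 4 (send(from=D, to=A, msg='req')): A:[req] B:[] C:[err] D:[ok,pong]
After 5 (send(from=B, to=D, msg='hello')): A:[req] B:[] C:[err] D:[ok,pong,hello]
After 6 (send(from=A, to=C, msg='ack')): A:[req] B:[] C:[err,ack] D:[ok,pong,hello]
After 7 (send(from=D, to=C, msg='ping')): A:[req] B:[] C:[err,ack,ping] D:[ok,pong,hello]
After 8 (send(from=A, to=D, msg='bye')): A:[req] B:[] C:[err,ack,ping] D:[ok,pong,hello,bye]
After 9 (process(D)): A:[req] B:[] C:[err,ack,ping] D:[pong,hello,bye]
After 10 (process(C)): A:[req] B:[] C:[ack,ping] D:[pong,hello,bye]
After 11 (process(A)): A:[] B:[] C:[ack,ping] D:[pong,hello,bye]
After 12 (send(from=A, to=C, msg='done')): A:[] B:[] C:[ack,ping,done] D:[pong,hello,bye]
After 13 (process(C)): A:[] B:[] C:[ping,done] D:[pong,hello,bye]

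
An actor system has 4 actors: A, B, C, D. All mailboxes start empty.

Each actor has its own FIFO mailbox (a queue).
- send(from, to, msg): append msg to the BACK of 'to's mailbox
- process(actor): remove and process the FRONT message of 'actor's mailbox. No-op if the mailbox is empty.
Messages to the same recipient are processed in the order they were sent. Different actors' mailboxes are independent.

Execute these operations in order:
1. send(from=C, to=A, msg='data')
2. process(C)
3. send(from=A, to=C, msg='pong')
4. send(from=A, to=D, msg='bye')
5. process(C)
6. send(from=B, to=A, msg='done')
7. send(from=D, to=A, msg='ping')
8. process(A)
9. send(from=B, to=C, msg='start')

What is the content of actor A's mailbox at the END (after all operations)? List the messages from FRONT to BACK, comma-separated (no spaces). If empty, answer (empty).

Answer: done,ping

Derivation:
After 1 (send(from=C, to=A, msg='data')): A:[data] B:[] C:[] D:[]
After 2 (process(C)): A:[data] B:[] C:[] D:[]
After 3 (send(from=A, to=C, msg='pong')): A:[data] B:[] C:[pong] D:[]
After 4 (send(from=A, to=D, msg='bye')): A:[data] B:[] C:[pong] D:[bye]
After 5 (process(C)): A:[data] B:[] C:[] D:[bye]
After 6 (send(from=B, to=A, msg='done')): A:[data,done] B:[] C:[] D:[bye]
After 7 (send(from=D, to=A, msg='ping')): A:[data,done,ping] B:[] C:[] D:[bye]
After 8 (process(A)): A:[done,ping] B:[] C:[] D:[bye]
After 9 (send(from=B, to=C, msg='start')): A:[done,ping] B:[] C:[start] D:[bye]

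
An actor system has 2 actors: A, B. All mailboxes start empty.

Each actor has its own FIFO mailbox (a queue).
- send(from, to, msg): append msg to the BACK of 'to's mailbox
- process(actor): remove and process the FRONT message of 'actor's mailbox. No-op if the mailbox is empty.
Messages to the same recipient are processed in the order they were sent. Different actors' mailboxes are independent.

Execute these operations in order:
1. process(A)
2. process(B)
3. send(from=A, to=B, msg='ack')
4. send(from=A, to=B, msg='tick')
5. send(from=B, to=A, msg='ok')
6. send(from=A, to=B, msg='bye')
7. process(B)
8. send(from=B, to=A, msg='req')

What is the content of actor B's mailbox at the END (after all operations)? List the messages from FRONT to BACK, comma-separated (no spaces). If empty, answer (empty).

After 1 (process(A)): A:[] B:[]
After 2 (process(B)): A:[] B:[]
After 3 (send(from=A, to=B, msg='ack')): A:[] B:[ack]
After 4 (send(from=A, to=B, msg='tick')): A:[] B:[ack,tick]
After 5 (send(from=B, to=A, msg='ok')): A:[ok] B:[ack,tick]
After 6 (send(from=A, to=B, msg='bye')): A:[ok] B:[ack,tick,bye]
After 7 (process(B)): A:[ok] B:[tick,bye]
After 8 (send(from=B, to=A, msg='req')): A:[ok,req] B:[tick,bye]

Answer: tick,bye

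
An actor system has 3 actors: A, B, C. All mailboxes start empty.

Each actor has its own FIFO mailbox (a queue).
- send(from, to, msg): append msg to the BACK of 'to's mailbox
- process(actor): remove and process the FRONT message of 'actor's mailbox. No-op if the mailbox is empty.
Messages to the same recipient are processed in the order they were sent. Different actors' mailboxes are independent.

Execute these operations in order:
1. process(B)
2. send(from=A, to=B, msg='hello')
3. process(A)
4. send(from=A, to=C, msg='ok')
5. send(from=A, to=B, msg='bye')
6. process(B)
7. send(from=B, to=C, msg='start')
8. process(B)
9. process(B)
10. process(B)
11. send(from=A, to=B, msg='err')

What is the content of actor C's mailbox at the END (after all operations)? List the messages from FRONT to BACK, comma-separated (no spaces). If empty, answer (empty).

After 1 (process(B)): A:[] B:[] C:[]
After 2 (send(from=A, to=B, msg='hello')): A:[] B:[hello] C:[]
After 3 (process(A)): A:[] B:[hello] C:[]
After 4 (send(from=A, to=C, msg='ok')): A:[] B:[hello] C:[ok]
After 5 (send(from=A, to=B, msg='bye')): A:[] B:[hello,bye] C:[ok]
After 6 (process(B)): A:[] B:[bye] C:[ok]
After 7 (send(from=B, to=C, msg='start')): A:[] B:[bye] C:[ok,start]
After 8 (process(B)): A:[] B:[] C:[ok,start]
After 9 (process(B)): A:[] B:[] C:[ok,start]
After 10 (process(B)): A:[] B:[] C:[ok,start]
After 11 (send(from=A, to=B, msg='err')): A:[] B:[err] C:[ok,start]

Answer: ok,start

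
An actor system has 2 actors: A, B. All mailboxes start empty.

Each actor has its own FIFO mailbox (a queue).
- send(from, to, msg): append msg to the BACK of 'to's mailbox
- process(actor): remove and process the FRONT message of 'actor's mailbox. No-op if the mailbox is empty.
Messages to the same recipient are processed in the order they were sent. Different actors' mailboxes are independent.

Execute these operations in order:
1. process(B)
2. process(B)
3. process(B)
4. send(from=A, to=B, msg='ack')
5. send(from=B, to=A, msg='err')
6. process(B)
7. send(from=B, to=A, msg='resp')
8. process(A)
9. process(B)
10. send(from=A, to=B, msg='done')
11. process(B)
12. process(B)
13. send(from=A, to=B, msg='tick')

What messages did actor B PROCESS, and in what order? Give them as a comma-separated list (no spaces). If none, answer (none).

Answer: ack,done

Derivation:
After 1 (process(B)): A:[] B:[]
After 2 (process(B)): A:[] B:[]
After 3 (process(B)): A:[] B:[]
After 4 (send(from=A, to=B, msg='ack')): A:[] B:[ack]
After 5 (send(from=B, to=A, msg='err')): A:[err] B:[ack]
After 6 (process(B)): A:[err] B:[]
After 7 (send(from=B, to=A, msg='resp')): A:[err,resp] B:[]
After 8 (process(A)): A:[resp] B:[]
After 9 (process(B)): A:[resp] B:[]
After 10 (send(from=A, to=B, msg='done')): A:[resp] B:[done]
After 11 (process(B)): A:[resp] B:[]
After 12 (process(B)): A:[resp] B:[]
After 13 (send(from=A, to=B, msg='tick')): A:[resp] B:[tick]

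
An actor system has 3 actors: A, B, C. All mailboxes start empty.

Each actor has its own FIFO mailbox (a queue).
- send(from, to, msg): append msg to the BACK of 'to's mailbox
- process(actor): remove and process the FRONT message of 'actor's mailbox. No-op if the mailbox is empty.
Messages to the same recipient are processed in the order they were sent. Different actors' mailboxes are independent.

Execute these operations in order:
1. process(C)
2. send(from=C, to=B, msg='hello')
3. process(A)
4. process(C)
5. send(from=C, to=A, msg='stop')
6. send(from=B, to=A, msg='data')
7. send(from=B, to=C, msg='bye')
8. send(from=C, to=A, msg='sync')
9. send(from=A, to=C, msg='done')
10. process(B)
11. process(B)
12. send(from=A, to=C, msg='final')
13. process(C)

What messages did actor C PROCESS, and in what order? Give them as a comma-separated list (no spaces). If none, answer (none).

After 1 (process(C)): A:[] B:[] C:[]
After 2 (send(from=C, to=B, msg='hello')): A:[] B:[hello] C:[]
After 3 (process(A)): A:[] B:[hello] C:[]
After 4 (process(C)): A:[] B:[hello] C:[]
After 5 (send(from=C, to=A, msg='stop')): A:[stop] B:[hello] C:[]
After 6 (send(from=B, to=A, msg='data')): A:[stop,data] B:[hello] C:[]
After 7 (send(from=B, to=C, msg='bye')): A:[stop,data] B:[hello] C:[bye]
After 8 (send(from=C, to=A, msg='sync')): A:[stop,data,sync] B:[hello] C:[bye]
After 9 (send(from=A, to=C, msg='done')): A:[stop,data,sync] B:[hello] C:[bye,done]
After 10 (process(B)): A:[stop,data,sync] B:[] C:[bye,done]
After 11 (process(B)): A:[stop,data,sync] B:[] C:[bye,done]
After 12 (send(from=A, to=C, msg='final')): A:[stop,data,sync] B:[] C:[bye,done,final]
After 13 (process(C)): A:[stop,data,sync] B:[] C:[done,final]

Answer: bye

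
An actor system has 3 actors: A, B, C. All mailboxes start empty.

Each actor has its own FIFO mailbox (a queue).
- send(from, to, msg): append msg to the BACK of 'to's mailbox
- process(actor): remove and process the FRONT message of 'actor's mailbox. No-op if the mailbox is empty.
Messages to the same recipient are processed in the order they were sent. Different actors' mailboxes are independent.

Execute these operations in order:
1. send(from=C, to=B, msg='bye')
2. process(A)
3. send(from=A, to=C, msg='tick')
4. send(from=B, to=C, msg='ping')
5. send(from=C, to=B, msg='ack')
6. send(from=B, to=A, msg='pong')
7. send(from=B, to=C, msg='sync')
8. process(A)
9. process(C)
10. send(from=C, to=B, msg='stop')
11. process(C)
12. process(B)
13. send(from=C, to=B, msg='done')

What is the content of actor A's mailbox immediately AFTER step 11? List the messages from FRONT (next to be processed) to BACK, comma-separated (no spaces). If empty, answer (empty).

After 1 (send(from=C, to=B, msg='bye')): A:[] B:[bye] C:[]
After 2 (process(A)): A:[] B:[bye] C:[]
After 3 (send(from=A, to=C, msg='tick')): A:[] B:[bye] C:[tick]
After 4 (send(from=B, to=C, msg='ping')): A:[] B:[bye] C:[tick,ping]
After 5 (send(from=C, to=B, msg='ack')): A:[] B:[bye,ack] C:[tick,ping]
After 6 (send(from=B, to=A, msg='pong')): A:[pong] B:[bye,ack] C:[tick,ping]
After 7 (send(from=B, to=C, msg='sync')): A:[pong] B:[bye,ack] C:[tick,ping,sync]
After 8 (process(A)): A:[] B:[bye,ack] C:[tick,ping,sync]
After 9 (process(C)): A:[] B:[bye,ack] C:[ping,sync]
After 10 (send(from=C, to=B, msg='stop')): A:[] B:[bye,ack,stop] C:[ping,sync]
After 11 (process(C)): A:[] B:[bye,ack,stop] C:[sync]

(empty)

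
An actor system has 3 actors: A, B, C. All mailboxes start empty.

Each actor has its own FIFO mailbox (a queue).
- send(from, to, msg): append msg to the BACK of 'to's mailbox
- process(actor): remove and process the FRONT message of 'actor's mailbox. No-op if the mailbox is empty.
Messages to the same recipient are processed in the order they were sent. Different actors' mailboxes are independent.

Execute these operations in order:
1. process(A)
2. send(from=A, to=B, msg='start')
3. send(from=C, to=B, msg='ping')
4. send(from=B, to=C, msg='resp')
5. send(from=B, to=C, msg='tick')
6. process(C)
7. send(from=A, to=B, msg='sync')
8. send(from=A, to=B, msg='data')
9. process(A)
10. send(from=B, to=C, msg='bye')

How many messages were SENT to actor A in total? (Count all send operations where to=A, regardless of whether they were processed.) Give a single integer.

Answer: 0

Derivation:
After 1 (process(A)): A:[] B:[] C:[]
After 2 (send(from=A, to=B, msg='start')): A:[] B:[start] C:[]
After 3 (send(from=C, to=B, msg='ping')): A:[] B:[start,ping] C:[]
After 4 (send(from=B, to=C, msg='resp')): A:[] B:[start,ping] C:[resp]
After 5 (send(from=B, to=C, msg='tick')): A:[] B:[start,ping] C:[resp,tick]
After 6 (process(C)): A:[] B:[start,ping] C:[tick]
After 7 (send(from=A, to=B, msg='sync')): A:[] B:[start,ping,sync] C:[tick]
After 8 (send(from=A, to=B, msg='data')): A:[] B:[start,ping,sync,data] C:[tick]
After 9 (process(A)): A:[] B:[start,ping,sync,data] C:[tick]
After 10 (send(from=B, to=C, msg='bye')): A:[] B:[start,ping,sync,data] C:[tick,bye]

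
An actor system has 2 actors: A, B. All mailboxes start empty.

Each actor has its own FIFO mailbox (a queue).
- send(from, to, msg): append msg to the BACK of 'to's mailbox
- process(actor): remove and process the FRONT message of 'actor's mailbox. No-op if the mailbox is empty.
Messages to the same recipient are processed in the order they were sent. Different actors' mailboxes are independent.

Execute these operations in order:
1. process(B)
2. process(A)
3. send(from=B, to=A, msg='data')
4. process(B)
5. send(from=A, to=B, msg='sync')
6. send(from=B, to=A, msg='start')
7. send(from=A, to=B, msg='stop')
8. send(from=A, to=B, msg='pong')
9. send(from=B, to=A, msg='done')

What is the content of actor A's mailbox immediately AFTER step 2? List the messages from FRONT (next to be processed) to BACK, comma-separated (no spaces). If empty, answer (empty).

After 1 (process(B)): A:[] B:[]
After 2 (process(A)): A:[] B:[]

(empty)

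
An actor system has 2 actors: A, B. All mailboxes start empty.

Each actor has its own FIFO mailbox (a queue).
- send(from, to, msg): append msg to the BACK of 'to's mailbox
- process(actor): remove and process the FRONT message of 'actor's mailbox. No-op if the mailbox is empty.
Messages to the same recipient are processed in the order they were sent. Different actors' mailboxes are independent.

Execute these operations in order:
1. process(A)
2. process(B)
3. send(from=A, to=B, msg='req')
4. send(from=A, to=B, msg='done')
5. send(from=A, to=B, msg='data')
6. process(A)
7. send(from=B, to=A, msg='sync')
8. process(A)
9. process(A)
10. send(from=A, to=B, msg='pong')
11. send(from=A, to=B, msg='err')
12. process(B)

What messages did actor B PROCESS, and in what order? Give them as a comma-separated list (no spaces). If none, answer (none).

Answer: req

Derivation:
After 1 (process(A)): A:[] B:[]
After 2 (process(B)): A:[] B:[]
After 3 (send(from=A, to=B, msg='req')): A:[] B:[req]
After 4 (send(from=A, to=B, msg='done')): A:[] B:[req,done]
After 5 (send(from=A, to=B, msg='data')): A:[] B:[req,done,data]
After 6 (process(A)): A:[] B:[req,done,data]
After 7 (send(from=B, to=A, msg='sync')): A:[sync] B:[req,done,data]
After 8 (process(A)): A:[] B:[req,done,data]
After 9 (process(A)): A:[] B:[req,done,data]
After 10 (send(from=A, to=B, msg='pong')): A:[] B:[req,done,data,pong]
After 11 (send(from=A, to=B, msg='err')): A:[] B:[req,done,data,pong,err]
After 12 (process(B)): A:[] B:[done,data,pong,err]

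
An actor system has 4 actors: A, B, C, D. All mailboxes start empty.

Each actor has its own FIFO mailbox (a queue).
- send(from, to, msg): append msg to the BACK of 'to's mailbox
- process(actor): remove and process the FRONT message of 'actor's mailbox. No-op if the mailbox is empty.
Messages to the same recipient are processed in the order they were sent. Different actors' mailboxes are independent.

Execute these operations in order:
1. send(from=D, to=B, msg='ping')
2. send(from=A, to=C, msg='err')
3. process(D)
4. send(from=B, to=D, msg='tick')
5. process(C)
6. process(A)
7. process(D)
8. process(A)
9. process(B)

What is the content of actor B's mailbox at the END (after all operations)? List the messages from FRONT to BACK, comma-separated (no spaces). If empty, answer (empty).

After 1 (send(from=D, to=B, msg='ping')): A:[] B:[ping] C:[] D:[]
After 2 (send(from=A, to=C, msg='err')): A:[] B:[ping] C:[err] D:[]
After 3 (process(D)): A:[] B:[ping] C:[err] D:[]
After 4 (send(from=B, to=D, msg='tick')): A:[] B:[ping] C:[err] D:[tick]
After 5 (process(C)): A:[] B:[ping] C:[] D:[tick]
After 6 (process(A)): A:[] B:[ping] C:[] D:[tick]
After 7 (process(D)): A:[] B:[ping] C:[] D:[]
After 8 (process(A)): A:[] B:[ping] C:[] D:[]
After 9 (process(B)): A:[] B:[] C:[] D:[]

Answer: (empty)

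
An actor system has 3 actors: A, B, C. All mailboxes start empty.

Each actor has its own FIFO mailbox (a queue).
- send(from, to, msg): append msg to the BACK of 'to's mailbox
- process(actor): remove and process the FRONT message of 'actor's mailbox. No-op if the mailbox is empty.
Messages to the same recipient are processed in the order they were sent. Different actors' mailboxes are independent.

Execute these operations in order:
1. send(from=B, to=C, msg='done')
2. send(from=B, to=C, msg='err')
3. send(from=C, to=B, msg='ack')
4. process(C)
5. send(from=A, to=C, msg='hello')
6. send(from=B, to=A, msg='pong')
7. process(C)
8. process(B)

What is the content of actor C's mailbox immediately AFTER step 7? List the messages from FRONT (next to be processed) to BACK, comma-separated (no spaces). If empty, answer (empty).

After 1 (send(from=B, to=C, msg='done')): A:[] B:[] C:[done]
After 2 (send(from=B, to=C, msg='err')): A:[] B:[] C:[done,err]
After 3 (send(from=C, to=B, msg='ack')): A:[] B:[ack] C:[done,err]
After 4 (process(C)): A:[] B:[ack] C:[err]
After 5 (send(from=A, to=C, msg='hello')): A:[] B:[ack] C:[err,hello]
After 6 (send(from=B, to=A, msg='pong')): A:[pong] B:[ack] C:[err,hello]
After 7 (process(C)): A:[pong] B:[ack] C:[hello]

hello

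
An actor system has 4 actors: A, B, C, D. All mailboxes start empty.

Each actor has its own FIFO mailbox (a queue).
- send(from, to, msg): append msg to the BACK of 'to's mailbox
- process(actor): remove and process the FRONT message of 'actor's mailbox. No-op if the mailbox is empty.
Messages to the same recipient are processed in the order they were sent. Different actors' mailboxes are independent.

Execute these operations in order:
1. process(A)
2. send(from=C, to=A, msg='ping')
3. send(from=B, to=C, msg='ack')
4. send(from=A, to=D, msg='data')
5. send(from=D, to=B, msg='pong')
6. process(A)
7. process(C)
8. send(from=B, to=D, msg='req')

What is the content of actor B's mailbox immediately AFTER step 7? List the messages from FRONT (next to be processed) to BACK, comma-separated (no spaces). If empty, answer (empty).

After 1 (process(A)): A:[] B:[] C:[] D:[]
After 2 (send(from=C, to=A, msg='ping')): A:[ping] B:[] C:[] D:[]
After 3 (send(from=B, to=C, msg='ack')): A:[ping] B:[] C:[ack] D:[]
After 4 (send(from=A, to=D, msg='data')): A:[ping] B:[] C:[ack] D:[data]
After 5 (send(from=D, to=B, msg='pong')): A:[ping] B:[pong] C:[ack] D:[data]
After 6 (process(A)): A:[] B:[pong] C:[ack] D:[data]
After 7 (process(C)): A:[] B:[pong] C:[] D:[data]

pong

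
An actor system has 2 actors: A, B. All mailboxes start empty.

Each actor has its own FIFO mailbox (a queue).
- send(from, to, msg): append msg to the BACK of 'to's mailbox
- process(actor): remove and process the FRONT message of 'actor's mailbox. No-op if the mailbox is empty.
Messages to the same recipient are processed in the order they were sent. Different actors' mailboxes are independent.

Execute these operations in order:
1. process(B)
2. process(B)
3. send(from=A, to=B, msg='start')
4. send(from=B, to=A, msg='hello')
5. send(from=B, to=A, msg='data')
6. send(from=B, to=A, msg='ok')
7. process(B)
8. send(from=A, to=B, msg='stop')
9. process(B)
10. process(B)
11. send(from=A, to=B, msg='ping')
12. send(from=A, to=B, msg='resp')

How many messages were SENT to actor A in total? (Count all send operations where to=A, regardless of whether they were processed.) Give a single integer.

Answer: 3

Derivation:
After 1 (process(B)): A:[] B:[]
After 2 (process(B)): A:[] B:[]
After 3 (send(from=A, to=B, msg='start')): A:[] B:[start]
After 4 (send(from=B, to=A, msg='hello')): A:[hello] B:[start]
After 5 (send(from=B, to=A, msg='data')): A:[hello,data] B:[start]
After 6 (send(from=B, to=A, msg='ok')): A:[hello,data,ok] B:[start]
After 7 (process(B)): A:[hello,data,ok] B:[]
After 8 (send(from=A, to=B, msg='stop')): A:[hello,data,ok] B:[stop]
After 9 (process(B)): A:[hello,data,ok] B:[]
After 10 (process(B)): A:[hello,data,ok] B:[]
After 11 (send(from=A, to=B, msg='ping')): A:[hello,data,ok] B:[ping]
After 12 (send(from=A, to=B, msg='resp')): A:[hello,data,ok] B:[ping,resp]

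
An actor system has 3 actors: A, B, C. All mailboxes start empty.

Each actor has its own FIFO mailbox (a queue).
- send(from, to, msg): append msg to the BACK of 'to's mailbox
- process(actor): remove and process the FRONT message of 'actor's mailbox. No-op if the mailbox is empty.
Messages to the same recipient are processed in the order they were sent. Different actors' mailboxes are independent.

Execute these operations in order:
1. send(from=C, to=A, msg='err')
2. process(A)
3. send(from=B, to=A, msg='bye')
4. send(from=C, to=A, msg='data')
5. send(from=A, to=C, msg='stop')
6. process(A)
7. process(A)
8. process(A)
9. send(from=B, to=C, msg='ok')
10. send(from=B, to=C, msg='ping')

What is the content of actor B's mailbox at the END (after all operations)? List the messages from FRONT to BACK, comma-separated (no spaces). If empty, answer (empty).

After 1 (send(from=C, to=A, msg='err')): A:[err] B:[] C:[]
After 2 (process(A)): A:[] B:[] C:[]
After 3 (send(from=B, to=A, msg='bye')): A:[bye] B:[] C:[]
After 4 (send(from=C, to=A, msg='data')): A:[bye,data] B:[] C:[]
After 5 (send(from=A, to=C, msg='stop')): A:[bye,data] B:[] C:[stop]
After 6 (process(A)): A:[data] B:[] C:[stop]
After 7 (process(A)): A:[] B:[] C:[stop]
After 8 (process(A)): A:[] B:[] C:[stop]
After 9 (send(from=B, to=C, msg='ok')): A:[] B:[] C:[stop,ok]
After 10 (send(from=B, to=C, msg='ping')): A:[] B:[] C:[stop,ok,ping]

Answer: (empty)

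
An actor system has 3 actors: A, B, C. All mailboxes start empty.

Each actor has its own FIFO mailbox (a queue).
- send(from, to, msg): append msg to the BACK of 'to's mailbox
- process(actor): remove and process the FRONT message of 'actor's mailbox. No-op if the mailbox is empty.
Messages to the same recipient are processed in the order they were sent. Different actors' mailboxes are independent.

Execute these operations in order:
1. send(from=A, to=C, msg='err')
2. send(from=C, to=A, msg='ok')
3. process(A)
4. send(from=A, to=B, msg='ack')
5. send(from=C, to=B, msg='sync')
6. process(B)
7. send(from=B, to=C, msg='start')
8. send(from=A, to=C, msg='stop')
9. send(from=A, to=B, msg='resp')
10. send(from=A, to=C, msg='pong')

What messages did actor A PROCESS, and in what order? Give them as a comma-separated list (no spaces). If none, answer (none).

Answer: ok

Derivation:
After 1 (send(from=A, to=C, msg='err')): A:[] B:[] C:[err]
After 2 (send(from=C, to=A, msg='ok')): A:[ok] B:[] C:[err]
After 3 (process(A)): A:[] B:[] C:[err]
After 4 (send(from=A, to=B, msg='ack')): A:[] B:[ack] C:[err]
After 5 (send(from=C, to=B, msg='sync')): A:[] B:[ack,sync] C:[err]
After 6 (process(B)): A:[] B:[sync] C:[err]
After 7 (send(from=B, to=C, msg='start')): A:[] B:[sync] C:[err,start]
After 8 (send(from=A, to=C, msg='stop')): A:[] B:[sync] C:[err,start,stop]
After 9 (send(from=A, to=B, msg='resp')): A:[] B:[sync,resp] C:[err,start,stop]
After 10 (send(from=A, to=C, msg='pong')): A:[] B:[sync,resp] C:[err,start,stop,pong]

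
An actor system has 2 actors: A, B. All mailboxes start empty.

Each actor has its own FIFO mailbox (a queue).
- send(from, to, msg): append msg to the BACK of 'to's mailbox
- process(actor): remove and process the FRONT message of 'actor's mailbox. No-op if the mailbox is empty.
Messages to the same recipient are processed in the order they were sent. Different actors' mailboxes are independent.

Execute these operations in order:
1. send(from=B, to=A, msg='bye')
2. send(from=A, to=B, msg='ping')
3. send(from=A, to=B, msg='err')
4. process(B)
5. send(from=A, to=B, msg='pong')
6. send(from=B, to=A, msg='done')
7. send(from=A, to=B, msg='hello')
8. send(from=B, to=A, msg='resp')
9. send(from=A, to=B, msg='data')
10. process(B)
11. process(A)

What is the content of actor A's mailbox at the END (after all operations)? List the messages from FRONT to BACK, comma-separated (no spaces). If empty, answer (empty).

After 1 (send(from=B, to=A, msg='bye')): A:[bye] B:[]
After 2 (send(from=A, to=B, msg='ping')): A:[bye] B:[ping]
After 3 (send(from=A, to=B, msg='err')): A:[bye] B:[ping,err]
After 4 (process(B)): A:[bye] B:[err]
After 5 (send(from=A, to=B, msg='pong')): A:[bye] B:[err,pong]
After 6 (send(from=B, to=A, msg='done')): A:[bye,done] B:[err,pong]
After 7 (send(from=A, to=B, msg='hello')): A:[bye,done] B:[err,pong,hello]
After 8 (send(from=B, to=A, msg='resp')): A:[bye,done,resp] B:[err,pong,hello]
After 9 (send(from=A, to=B, msg='data')): A:[bye,done,resp] B:[err,pong,hello,data]
After 10 (process(B)): A:[bye,done,resp] B:[pong,hello,data]
After 11 (process(A)): A:[done,resp] B:[pong,hello,data]

Answer: done,resp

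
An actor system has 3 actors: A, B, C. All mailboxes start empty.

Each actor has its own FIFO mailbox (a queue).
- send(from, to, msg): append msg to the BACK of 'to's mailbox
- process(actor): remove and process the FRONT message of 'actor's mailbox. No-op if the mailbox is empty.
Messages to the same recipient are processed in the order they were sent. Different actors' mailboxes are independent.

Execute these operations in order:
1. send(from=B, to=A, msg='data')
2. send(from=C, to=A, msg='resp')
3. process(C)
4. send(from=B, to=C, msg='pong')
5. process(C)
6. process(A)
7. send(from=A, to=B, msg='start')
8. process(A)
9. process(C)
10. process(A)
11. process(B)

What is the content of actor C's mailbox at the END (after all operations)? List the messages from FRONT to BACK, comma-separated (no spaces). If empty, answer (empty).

After 1 (send(from=B, to=A, msg='data')): A:[data] B:[] C:[]
After 2 (send(from=C, to=A, msg='resp')): A:[data,resp] B:[] C:[]
After 3 (process(C)): A:[data,resp] B:[] C:[]
After 4 (send(from=B, to=C, msg='pong')): A:[data,resp] B:[] C:[pong]
After 5 (process(C)): A:[data,resp] B:[] C:[]
After 6 (process(A)): A:[resp] B:[] C:[]
After 7 (send(from=A, to=B, msg='start')): A:[resp] B:[start] C:[]
After 8 (process(A)): A:[] B:[start] C:[]
After 9 (process(C)): A:[] B:[start] C:[]
After 10 (process(A)): A:[] B:[start] C:[]
After 11 (process(B)): A:[] B:[] C:[]

Answer: (empty)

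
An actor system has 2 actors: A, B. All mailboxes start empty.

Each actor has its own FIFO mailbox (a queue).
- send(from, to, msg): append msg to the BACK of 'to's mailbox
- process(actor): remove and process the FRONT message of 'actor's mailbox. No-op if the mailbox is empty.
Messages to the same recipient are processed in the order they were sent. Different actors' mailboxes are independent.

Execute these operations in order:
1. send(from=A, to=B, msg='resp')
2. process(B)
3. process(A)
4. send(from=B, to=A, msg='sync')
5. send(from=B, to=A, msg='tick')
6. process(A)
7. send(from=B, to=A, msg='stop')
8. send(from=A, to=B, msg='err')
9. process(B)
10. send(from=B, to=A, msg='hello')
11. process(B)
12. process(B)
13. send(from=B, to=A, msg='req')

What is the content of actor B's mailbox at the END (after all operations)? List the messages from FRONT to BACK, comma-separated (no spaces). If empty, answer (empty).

Answer: (empty)

Derivation:
After 1 (send(from=A, to=B, msg='resp')): A:[] B:[resp]
After 2 (process(B)): A:[] B:[]
After 3 (process(A)): A:[] B:[]
After 4 (send(from=B, to=A, msg='sync')): A:[sync] B:[]
After 5 (send(from=B, to=A, msg='tick')): A:[sync,tick] B:[]
After 6 (process(A)): A:[tick] B:[]
After 7 (send(from=B, to=A, msg='stop')): A:[tick,stop] B:[]
After 8 (send(from=A, to=B, msg='err')): A:[tick,stop] B:[err]
After 9 (process(B)): A:[tick,stop] B:[]
After 10 (send(from=B, to=A, msg='hello')): A:[tick,stop,hello] B:[]
After 11 (process(B)): A:[tick,stop,hello] B:[]
After 12 (process(B)): A:[tick,stop,hello] B:[]
After 13 (send(from=B, to=A, msg='req')): A:[tick,stop,hello,req] B:[]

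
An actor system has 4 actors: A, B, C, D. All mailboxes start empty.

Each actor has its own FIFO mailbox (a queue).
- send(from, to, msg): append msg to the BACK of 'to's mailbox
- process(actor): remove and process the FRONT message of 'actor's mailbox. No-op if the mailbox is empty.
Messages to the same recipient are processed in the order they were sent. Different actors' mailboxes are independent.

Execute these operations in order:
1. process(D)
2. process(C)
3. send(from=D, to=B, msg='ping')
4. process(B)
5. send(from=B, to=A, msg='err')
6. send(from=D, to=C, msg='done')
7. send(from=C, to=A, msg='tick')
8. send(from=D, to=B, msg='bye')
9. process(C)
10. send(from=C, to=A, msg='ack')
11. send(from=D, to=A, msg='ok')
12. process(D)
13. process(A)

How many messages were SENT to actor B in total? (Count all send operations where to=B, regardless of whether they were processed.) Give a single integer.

After 1 (process(D)): A:[] B:[] C:[] D:[]
After 2 (process(C)): A:[] B:[] C:[] D:[]
After 3 (send(from=D, to=B, msg='ping')): A:[] B:[ping] C:[] D:[]
After 4 (process(B)): A:[] B:[] C:[] D:[]
After 5 (send(from=B, to=A, msg='err')): A:[err] B:[] C:[] D:[]
After 6 (send(from=D, to=C, msg='done')): A:[err] B:[] C:[done] D:[]
After 7 (send(from=C, to=A, msg='tick')): A:[err,tick] B:[] C:[done] D:[]
After 8 (send(from=D, to=B, msg='bye')): A:[err,tick] B:[bye] C:[done] D:[]
After 9 (process(C)): A:[err,tick] B:[bye] C:[] D:[]
After 10 (send(from=C, to=A, msg='ack')): A:[err,tick,ack] B:[bye] C:[] D:[]
After 11 (send(from=D, to=A, msg='ok')): A:[err,tick,ack,ok] B:[bye] C:[] D:[]
After 12 (process(D)): A:[err,tick,ack,ok] B:[bye] C:[] D:[]
After 13 (process(A)): A:[tick,ack,ok] B:[bye] C:[] D:[]

Answer: 2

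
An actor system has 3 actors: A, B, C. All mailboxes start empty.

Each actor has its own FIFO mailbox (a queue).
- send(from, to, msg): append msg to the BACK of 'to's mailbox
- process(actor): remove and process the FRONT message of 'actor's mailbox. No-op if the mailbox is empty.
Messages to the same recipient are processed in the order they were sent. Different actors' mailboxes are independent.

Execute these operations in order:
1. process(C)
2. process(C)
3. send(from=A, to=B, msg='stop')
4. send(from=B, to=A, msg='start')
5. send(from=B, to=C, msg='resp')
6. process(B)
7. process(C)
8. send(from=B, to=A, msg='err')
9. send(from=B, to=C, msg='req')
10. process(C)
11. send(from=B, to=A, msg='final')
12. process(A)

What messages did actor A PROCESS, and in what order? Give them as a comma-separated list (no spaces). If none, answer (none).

After 1 (process(C)): A:[] B:[] C:[]
After 2 (process(C)): A:[] B:[] C:[]
After 3 (send(from=A, to=B, msg='stop')): A:[] B:[stop] C:[]
After 4 (send(from=B, to=A, msg='start')): A:[start] B:[stop] C:[]
After 5 (send(from=B, to=C, msg='resp')): A:[start] B:[stop] C:[resp]
After 6 (process(B)): A:[start] B:[] C:[resp]
After 7 (process(C)): A:[start] B:[] C:[]
After 8 (send(from=B, to=A, msg='err')): A:[start,err] B:[] C:[]
After 9 (send(from=B, to=C, msg='req')): A:[start,err] B:[] C:[req]
After 10 (process(C)): A:[start,err] B:[] C:[]
After 11 (send(from=B, to=A, msg='final')): A:[start,err,final] B:[] C:[]
After 12 (process(A)): A:[err,final] B:[] C:[]

Answer: start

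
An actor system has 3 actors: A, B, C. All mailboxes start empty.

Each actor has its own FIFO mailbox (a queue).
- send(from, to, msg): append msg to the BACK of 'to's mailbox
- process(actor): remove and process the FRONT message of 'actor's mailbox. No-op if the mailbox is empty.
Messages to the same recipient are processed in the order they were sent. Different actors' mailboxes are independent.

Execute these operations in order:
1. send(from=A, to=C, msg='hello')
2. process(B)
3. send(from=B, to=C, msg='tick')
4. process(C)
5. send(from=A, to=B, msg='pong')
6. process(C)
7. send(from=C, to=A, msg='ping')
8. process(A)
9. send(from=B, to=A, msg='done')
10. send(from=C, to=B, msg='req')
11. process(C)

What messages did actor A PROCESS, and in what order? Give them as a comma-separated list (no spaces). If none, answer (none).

Answer: ping

Derivation:
After 1 (send(from=A, to=C, msg='hello')): A:[] B:[] C:[hello]
After 2 (process(B)): A:[] B:[] C:[hello]
After 3 (send(from=B, to=C, msg='tick')): A:[] B:[] C:[hello,tick]
After 4 (process(C)): A:[] B:[] C:[tick]
After 5 (send(from=A, to=B, msg='pong')): A:[] B:[pong] C:[tick]
After 6 (process(C)): A:[] B:[pong] C:[]
After 7 (send(from=C, to=A, msg='ping')): A:[ping] B:[pong] C:[]
After 8 (process(A)): A:[] B:[pong] C:[]
After 9 (send(from=B, to=A, msg='done')): A:[done] B:[pong] C:[]
After 10 (send(from=C, to=B, msg='req')): A:[done] B:[pong,req] C:[]
After 11 (process(C)): A:[done] B:[pong,req] C:[]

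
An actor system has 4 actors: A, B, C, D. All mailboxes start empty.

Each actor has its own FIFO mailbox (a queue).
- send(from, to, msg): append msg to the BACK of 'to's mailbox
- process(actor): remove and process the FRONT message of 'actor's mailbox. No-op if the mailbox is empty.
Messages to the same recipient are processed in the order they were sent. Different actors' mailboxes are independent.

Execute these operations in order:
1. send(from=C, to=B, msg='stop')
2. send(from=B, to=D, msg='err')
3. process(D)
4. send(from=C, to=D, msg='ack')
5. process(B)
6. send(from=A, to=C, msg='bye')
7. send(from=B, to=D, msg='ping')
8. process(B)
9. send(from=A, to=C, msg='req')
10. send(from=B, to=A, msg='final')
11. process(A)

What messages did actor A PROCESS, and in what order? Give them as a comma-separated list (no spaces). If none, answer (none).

Answer: final

Derivation:
After 1 (send(from=C, to=B, msg='stop')): A:[] B:[stop] C:[] D:[]
After 2 (send(from=B, to=D, msg='err')): A:[] B:[stop] C:[] D:[err]
After 3 (process(D)): A:[] B:[stop] C:[] D:[]
After 4 (send(from=C, to=D, msg='ack')): A:[] B:[stop] C:[] D:[ack]
After 5 (process(B)): A:[] B:[] C:[] D:[ack]
After 6 (send(from=A, to=C, msg='bye')): A:[] B:[] C:[bye] D:[ack]
After 7 (send(from=B, to=D, msg='ping')): A:[] B:[] C:[bye] D:[ack,ping]
After 8 (process(B)): A:[] B:[] C:[bye] D:[ack,ping]
After 9 (send(from=A, to=C, msg='req')): A:[] B:[] C:[bye,req] D:[ack,ping]
After 10 (send(from=B, to=A, msg='final')): A:[final] B:[] C:[bye,req] D:[ack,ping]
After 11 (process(A)): A:[] B:[] C:[bye,req] D:[ack,ping]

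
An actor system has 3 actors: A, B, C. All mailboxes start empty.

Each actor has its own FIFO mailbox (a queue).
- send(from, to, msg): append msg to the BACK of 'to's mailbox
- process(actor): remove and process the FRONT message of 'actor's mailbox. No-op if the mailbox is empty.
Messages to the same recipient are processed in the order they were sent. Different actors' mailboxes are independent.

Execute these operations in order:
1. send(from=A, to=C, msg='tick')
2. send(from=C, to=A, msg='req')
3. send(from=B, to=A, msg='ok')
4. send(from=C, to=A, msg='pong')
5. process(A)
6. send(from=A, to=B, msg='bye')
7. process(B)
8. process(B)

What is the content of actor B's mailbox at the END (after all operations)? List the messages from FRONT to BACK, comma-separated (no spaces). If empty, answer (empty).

After 1 (send(from=A, to=C, msg='tick')): A:[] B:[] C:[tick]
After 2 (send(from=C, to=A, msg='req')): A:[req] B:[] C:[tick]
After 3 (send(from=B, to=A, msg='ok')): A:[req,ok] B:[] C:[tick]
After 4 (send(from=C, to=A, msg='pong')): A:[req,ok,pong] B:[] C:[tick]
After 5 (process(A)): A:[ok,pong] B:[] C:[tick]
After 6 (send(from=A, to=B, msg='bye')): A:[ok,pong] B:[bye] C:[tick]
After 7 (process(B)): A:[ok,pong] B:[] C:[tick]
After 8 (process(B)): A:[ok,pong] B:[] C:[tick]

Answer: (empty)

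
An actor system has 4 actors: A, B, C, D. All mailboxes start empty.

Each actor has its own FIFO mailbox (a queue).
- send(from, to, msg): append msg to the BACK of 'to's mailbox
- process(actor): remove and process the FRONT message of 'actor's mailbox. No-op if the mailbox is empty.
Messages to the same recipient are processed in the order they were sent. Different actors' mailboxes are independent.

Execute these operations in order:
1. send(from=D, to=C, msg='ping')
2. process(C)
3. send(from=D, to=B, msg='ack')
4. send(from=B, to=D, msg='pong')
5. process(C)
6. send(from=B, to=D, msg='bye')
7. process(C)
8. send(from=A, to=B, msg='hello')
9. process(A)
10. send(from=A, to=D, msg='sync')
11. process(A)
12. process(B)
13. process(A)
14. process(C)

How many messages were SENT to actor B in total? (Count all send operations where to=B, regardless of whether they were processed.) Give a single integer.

After 1 (send(from=D, to=C, msg='ping')): A:[] B:[] C:[ping] D:[]
After 2 (process(C)): A:[] B:[] C:[] D:[]
After 3 (send(from=D, to=B, msg='ack')): A:[] B:[ack] C:[] D:[]
After 4 (send(from=B, to=D, msg='pong')): A:[] B:[ack] C:[] D:[pong]
After 5 (process(C)): A:[] B:[ack] C:[] D:[pong]
After 6 (send(from=B, to=D, msg='bye')): A:[] B:[ack] C:[] D:[pong,bye]
After 7 (process(C)): A:[] B:[ack] C:[] D:[pong,bye]
After 8 (send(from=A, to=B, msg='hello')): A:[] B:[ack,hello] C:[] D:[pong,bye]
After 9 (process(A)): A:[] B:[ack,hello] C:[] D:[pong,bye]
After 10 (send(from=A, to=D, msg='sync')): A:[] B:[ack,hello] C:[] D:[pong,bye,sync]
After 11 (process(A)): A:[] B:[ack,hello] C:[] D:[pong,bye,sync]
After 12 (process(B)): A:[] B:[hello] C:[] D:[pong,bye,sync]
After 13 (process(A)): A:[] B:[hello] C:[] D:[pong,bye,sync]
After 14 (process(C)): A:[] B:[hello] C:[] D:[pong,bye,sync]

Answer: 2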